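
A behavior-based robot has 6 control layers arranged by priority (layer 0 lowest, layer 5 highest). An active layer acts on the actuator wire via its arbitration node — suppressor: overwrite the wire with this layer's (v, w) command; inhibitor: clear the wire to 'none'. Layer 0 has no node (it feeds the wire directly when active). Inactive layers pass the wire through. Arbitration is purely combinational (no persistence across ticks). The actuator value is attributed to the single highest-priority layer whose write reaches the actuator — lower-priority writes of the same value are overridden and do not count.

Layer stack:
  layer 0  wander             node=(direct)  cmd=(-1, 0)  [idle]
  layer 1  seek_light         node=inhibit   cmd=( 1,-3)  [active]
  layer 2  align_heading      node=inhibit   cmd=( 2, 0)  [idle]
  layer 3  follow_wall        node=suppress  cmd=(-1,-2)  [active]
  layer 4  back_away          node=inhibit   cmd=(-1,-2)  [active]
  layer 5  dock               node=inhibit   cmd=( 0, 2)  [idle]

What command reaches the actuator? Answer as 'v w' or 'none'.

none

L0 wander: idle → wire = none
L1 seek_light: active, inhibitor → wire = none
L2 align_heading: idle → wire stays none
L3 follow_wall: active, suppressor → wire = (-1, -2)
L4 back_away: active, inhibitor → wire = none
L5 dock: idle → wire stays none
actuator = none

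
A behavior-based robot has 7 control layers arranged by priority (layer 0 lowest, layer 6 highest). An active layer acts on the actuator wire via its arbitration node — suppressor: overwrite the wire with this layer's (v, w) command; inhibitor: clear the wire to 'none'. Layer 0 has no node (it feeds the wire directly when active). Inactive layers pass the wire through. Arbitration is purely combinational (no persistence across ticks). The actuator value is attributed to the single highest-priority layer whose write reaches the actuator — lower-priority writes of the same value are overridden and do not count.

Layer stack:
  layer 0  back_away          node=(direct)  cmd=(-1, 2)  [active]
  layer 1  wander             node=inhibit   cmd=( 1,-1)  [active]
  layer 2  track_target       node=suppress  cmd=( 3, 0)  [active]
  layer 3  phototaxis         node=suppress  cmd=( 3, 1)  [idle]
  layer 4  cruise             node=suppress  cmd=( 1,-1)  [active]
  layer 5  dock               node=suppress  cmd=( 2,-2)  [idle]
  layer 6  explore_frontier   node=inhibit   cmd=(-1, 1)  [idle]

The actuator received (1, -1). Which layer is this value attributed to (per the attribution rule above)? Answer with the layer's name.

cruise

layer 0 (back_away) active — direct: (-1, 2)
layer 1 (wander) active — inhibits: none
layer 2 (track_target) active — suppresses: (3, 0)
layer 3 (phototaxis) idle — unchanged: (3, 0)
layer 4 (cruise) active — suppresses: (1, -1)
layer 5 (dock) idle — unchanged: (1, -1)
layer 6 (explore_frontier) idle — unchanged: (1, -1)
→ actuator (1, -1)
last writer: layer 4 = cruise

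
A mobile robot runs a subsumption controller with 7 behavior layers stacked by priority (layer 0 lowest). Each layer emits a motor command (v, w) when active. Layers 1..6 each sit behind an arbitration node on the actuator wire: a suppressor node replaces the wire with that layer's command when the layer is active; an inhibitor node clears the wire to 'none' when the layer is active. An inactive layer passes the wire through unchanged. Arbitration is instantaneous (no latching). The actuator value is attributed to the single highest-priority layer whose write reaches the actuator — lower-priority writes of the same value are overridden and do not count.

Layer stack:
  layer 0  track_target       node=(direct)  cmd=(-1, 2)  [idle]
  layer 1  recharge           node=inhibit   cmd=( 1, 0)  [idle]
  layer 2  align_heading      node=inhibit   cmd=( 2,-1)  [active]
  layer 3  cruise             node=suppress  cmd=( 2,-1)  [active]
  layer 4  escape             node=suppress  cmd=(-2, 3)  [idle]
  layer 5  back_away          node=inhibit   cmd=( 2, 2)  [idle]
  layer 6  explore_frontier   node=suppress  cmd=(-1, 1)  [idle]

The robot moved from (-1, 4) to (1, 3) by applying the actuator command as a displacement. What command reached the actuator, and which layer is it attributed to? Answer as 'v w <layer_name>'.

2 -1 cruise

displacement = (1, 3) − (-1, 4) = (2, -1)
[0] track_target off; wire := none
[1] recharge off; pass none
[2] align_heading on (inhibit); wire := none
[3] cruise on (suppress); wire := (2, -1)
[4] escape off; pass (2, -1)
[5] back_away off; pass (2, -1)
[6] explore_frontier off; pass (2, -1)
output (2, -1) — from layer 3 (cruise)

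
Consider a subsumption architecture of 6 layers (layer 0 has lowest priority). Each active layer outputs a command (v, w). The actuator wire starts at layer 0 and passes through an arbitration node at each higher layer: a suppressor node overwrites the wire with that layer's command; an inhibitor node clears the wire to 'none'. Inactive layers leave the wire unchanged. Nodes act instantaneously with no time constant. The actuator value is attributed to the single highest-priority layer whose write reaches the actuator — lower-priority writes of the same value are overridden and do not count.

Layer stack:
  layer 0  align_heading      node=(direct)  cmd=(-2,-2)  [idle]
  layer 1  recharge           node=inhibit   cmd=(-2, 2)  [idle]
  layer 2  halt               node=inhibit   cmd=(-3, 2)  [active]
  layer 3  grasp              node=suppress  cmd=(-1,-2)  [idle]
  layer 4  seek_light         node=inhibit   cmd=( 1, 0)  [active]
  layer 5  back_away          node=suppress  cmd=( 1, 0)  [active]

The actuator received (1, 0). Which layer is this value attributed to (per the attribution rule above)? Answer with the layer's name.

back_away

[0] align_heading off; wire := none
[1] recharge off; pass none
[2] halt on (inhibit); wire := none
[3] grasp off; pass none
[4] seek_light on (inhibit); wire := none
[5] back_away on (suppress); wire := (1, 0)
output (1, 0)
last writer: layer 5 = back_away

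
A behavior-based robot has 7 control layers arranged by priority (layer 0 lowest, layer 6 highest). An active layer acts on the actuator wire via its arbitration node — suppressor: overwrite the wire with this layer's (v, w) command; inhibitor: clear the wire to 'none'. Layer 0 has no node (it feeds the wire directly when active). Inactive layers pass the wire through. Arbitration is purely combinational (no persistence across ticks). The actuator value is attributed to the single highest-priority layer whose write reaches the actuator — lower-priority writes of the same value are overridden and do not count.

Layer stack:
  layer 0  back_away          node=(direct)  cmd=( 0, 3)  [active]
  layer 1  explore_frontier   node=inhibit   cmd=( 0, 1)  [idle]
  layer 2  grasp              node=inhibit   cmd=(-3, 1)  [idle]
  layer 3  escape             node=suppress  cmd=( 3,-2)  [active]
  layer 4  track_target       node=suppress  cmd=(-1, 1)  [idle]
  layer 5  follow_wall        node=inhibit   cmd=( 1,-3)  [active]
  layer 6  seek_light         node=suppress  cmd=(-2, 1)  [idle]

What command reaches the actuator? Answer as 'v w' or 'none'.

none

[0] back_away on; wire := (0, 3)
[1] explore_frontier off; pass (0, 3)
[2] grasp off; pass (0, 3)
[3] escape on (suppress); wire := (3, -2)
[4] track_target off; pass (3, -2)
[5] follow_wall on (inhibit); wire := none
[6] seek_light off; pass none
output none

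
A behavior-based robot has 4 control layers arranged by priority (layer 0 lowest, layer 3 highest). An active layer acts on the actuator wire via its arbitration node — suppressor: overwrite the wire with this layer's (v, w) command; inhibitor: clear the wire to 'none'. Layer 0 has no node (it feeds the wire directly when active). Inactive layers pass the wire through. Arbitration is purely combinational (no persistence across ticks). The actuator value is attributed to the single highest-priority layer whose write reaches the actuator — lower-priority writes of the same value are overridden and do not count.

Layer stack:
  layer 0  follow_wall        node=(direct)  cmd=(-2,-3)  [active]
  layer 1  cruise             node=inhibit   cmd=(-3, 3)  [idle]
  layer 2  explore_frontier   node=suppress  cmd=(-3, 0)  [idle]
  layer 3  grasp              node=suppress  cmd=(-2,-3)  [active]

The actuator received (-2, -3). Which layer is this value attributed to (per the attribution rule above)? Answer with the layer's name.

layer 0 (follow_wall) active — direct: (-2, -3)
layer 1 (cruise) idle — unchanged: (-2, -3)
layer 2 (explore_frontier) idle — unchanged: (-2, -3)
layer 3 (grasp) active — suppresses: (-2, -3)
→ actuator (-2, -3)
last writer: layer 3 = grasp

grasp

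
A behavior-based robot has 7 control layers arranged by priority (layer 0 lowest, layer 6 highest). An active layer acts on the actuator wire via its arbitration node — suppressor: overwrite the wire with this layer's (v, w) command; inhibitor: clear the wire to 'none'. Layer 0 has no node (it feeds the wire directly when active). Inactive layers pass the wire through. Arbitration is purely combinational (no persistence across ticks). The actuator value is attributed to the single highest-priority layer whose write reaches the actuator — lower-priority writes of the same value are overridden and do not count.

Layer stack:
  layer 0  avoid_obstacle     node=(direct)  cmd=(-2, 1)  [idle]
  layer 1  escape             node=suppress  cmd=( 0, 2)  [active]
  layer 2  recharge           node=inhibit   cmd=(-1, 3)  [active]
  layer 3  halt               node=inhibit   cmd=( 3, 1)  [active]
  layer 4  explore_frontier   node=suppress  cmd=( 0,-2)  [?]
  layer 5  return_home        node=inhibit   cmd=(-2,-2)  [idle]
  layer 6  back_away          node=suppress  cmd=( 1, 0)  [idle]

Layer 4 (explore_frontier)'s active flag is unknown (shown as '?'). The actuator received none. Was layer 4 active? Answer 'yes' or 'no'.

no

If layer 4 is active=yes:
  actuator would be (0, -2)
If layer 4 is active=no:
  actuator would be none
Observed none, so layer 4 was idle.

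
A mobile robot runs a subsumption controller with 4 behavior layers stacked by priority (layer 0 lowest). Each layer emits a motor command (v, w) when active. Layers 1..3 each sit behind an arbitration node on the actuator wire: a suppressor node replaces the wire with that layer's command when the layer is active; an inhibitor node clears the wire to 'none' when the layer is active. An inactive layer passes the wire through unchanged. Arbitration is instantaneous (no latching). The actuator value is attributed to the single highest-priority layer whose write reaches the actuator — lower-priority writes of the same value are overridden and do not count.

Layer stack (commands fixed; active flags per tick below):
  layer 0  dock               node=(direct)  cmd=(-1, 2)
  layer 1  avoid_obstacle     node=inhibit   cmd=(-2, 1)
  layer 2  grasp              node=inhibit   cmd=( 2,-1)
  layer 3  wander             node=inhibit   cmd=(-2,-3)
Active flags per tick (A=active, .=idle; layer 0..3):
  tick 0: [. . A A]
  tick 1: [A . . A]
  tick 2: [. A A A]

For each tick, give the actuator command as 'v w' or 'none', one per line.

tick 0:
  L0 dock: idle → wire = none
  L1 avoid_obstacle: idle → wire stays none
  L2 grasp: active, inhibitor → wire = none
  L3 wander: active, inhibitor → wire = none
  actuator = none
tick 1:
  L0 dock: active, feeds wire = (-1, 2)
  L1 avoid_obstacle: idle → wire stays (-1, 2)
  L2 grasp: idle → wire stays (-1, 2)
  L3 wander: active, inhibitor → wire = none
  actuator = none
tick 2:
  L0 dock: idle → wire = none
  L1 avoid_obstacle: active, inhibitor → wire = none
  L2 grasp: active, inhibitor → wire = none
  L3 wander: active, inhibitor → wire = none
  actuator = none

none
none
none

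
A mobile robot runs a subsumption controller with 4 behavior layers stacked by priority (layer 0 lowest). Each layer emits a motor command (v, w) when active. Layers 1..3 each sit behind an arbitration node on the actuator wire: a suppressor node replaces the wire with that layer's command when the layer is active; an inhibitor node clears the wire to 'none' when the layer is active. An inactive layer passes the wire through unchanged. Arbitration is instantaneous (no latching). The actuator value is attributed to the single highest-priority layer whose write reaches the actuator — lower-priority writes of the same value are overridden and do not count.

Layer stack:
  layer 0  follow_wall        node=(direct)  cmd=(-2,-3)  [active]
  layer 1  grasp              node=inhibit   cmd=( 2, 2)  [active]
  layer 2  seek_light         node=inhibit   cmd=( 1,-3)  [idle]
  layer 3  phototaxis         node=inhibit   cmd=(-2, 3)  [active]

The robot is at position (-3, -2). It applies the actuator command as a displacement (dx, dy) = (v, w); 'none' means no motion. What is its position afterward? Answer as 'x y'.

-3 -2

layer 0 (follow_wall) active — direct: (-2, -3)
layer 1 (grasp) active — inhibits: none
layer 2 (seek_light) idle — unchanged: none
layer 3 (phototaxis) active — inhibits: none
→ actuator none
position: (-3, -2) + none = (-3, -2)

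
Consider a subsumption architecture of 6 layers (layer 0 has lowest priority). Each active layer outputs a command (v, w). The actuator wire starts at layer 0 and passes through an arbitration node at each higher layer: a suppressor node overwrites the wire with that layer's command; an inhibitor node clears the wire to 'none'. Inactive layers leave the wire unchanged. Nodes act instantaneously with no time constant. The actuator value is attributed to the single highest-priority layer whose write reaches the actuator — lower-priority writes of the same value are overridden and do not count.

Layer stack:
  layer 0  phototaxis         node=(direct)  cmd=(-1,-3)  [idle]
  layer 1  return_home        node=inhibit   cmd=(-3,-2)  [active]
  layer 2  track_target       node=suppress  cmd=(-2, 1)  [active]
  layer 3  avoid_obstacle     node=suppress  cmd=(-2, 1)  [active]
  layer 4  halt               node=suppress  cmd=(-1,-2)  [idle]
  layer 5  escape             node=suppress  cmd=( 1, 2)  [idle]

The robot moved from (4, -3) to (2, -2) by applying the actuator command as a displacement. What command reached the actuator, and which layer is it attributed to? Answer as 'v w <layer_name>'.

displacement = (2, -2) − (4, -3) = (-2, 1)
[0] phototaxis off; wire := none
[1] return_home on (inhibit); wire := none
[2] track_target on (suppress); wire := (-2, 1)
[3] avoid_obstacle on (suppress); wire := (-2, 1)
[4] halt off; pass (-2, 1)
[5] escape off; pass (-2, 1)
output (-2, 1) — from layer 3 (avoid_obstacle)

-2 1 avoid_obstacle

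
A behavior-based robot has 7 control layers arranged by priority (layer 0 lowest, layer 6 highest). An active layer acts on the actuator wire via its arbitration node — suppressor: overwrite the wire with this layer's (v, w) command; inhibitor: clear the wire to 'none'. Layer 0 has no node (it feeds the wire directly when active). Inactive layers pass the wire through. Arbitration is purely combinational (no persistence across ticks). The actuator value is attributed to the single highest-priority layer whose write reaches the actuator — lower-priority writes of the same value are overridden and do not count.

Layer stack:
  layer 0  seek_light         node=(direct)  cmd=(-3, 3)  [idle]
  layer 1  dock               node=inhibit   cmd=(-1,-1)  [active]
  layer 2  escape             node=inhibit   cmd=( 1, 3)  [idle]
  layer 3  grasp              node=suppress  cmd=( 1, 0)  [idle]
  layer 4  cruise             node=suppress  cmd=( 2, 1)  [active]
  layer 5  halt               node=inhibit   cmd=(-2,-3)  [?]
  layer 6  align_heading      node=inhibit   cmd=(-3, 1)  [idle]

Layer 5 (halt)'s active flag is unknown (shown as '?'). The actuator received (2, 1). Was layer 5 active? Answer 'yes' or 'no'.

If layer 5 is active=yes:
  actuator would be none
If layer 5 is active=no:
  actuator would be (2, 1)
Observed (2, 1), so layer 5 was idle.

no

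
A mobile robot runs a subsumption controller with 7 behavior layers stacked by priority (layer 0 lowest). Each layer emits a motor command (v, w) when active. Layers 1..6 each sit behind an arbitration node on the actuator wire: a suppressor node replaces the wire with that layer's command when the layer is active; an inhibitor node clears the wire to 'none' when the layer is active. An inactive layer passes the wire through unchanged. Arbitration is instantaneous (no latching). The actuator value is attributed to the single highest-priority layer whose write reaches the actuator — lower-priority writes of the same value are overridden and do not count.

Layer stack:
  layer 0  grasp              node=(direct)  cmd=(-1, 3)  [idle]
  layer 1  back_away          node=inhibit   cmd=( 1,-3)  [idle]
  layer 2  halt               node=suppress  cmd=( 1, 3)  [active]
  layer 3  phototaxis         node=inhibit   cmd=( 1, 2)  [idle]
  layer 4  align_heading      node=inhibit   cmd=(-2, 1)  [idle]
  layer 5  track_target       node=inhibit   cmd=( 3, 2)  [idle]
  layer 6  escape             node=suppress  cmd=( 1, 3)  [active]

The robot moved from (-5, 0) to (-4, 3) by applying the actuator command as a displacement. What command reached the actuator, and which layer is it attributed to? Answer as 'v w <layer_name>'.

1 3 escape

displacement = (-4, 3) − (-5, 0) = (1, 3)
[0] grasp off; wire := none
[1] back_away off; pass none
[2] halt on (suppress); wire := (1, 3)
[3] phototaxis off; pass (1, 3)
[4] align_heading off; pass (1, 3)
[5] track_target off; pass (1, 3)
[6] escape on (suppress); wire := (1, 3)
output (1, 3) — from layer 6 (escape)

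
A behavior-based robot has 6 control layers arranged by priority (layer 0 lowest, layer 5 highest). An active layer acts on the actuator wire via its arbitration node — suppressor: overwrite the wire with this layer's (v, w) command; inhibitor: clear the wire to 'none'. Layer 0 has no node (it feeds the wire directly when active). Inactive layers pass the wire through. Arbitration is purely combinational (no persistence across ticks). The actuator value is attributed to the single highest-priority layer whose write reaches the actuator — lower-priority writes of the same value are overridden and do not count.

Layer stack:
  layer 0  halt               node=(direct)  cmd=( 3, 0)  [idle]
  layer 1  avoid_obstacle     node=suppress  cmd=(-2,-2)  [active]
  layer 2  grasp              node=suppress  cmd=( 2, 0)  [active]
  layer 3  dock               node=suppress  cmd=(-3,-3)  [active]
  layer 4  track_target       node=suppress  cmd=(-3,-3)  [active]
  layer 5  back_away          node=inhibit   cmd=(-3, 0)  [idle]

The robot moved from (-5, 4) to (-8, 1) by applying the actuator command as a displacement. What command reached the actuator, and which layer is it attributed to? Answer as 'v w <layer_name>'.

-3 -3 track_target

displacement = (-8, 1) − (-5, 4) = (-3, -3)
[0] halt off; wire := none
[1] avoid_obstacle on (suppress); wire := (-2, -2)
[2] grasp on (suppress); wire := (2, 0)
[3] dock on (suppress); wire := (-3, -3)
[4] track_target on (suppress); wire := (-3, -3)
[5] back_away off; pass (-3, -3)
output (-3, -3) — from layer 4 (track_target)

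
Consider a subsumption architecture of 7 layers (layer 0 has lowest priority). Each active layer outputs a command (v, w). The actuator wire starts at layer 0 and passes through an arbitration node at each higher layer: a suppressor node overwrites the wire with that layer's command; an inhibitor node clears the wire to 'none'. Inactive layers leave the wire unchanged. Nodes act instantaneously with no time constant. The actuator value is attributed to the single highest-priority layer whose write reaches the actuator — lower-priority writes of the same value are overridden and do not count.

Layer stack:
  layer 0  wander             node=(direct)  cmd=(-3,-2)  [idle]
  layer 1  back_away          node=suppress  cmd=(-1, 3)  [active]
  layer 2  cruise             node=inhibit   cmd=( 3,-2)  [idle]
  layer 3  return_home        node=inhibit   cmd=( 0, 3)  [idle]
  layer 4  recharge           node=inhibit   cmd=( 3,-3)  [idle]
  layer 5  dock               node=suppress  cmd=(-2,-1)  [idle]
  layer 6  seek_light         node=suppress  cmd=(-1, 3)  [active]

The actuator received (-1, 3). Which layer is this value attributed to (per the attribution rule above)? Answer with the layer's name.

seek_light

[0] wander off; wire := none
[1] back_away on (suppress); wire := (-1, 3)
[2] cruise off; pass (-1, 3)
[3] return_home off; pass (-1, 3)
[4] recharge off; pass (-1, 3)
[5] dock off; pass (-1, 3)
[6] seek_light on (suppress); wire := (-1, 3)
output (-1, 3)
last writer: layer 6 = seek_light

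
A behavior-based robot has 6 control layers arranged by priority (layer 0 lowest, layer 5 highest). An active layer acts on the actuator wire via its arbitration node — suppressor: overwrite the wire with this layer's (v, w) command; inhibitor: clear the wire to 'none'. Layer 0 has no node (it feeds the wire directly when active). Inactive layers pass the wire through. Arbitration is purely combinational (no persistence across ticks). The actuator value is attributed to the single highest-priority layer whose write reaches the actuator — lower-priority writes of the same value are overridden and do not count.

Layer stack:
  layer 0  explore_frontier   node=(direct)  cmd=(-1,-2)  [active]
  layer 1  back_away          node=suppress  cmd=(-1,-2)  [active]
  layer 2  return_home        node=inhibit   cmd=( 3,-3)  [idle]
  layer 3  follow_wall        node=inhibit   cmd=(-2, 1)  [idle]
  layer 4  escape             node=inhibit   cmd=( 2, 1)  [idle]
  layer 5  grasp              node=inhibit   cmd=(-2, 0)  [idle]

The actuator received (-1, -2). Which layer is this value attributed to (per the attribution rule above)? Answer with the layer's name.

back_away

L0 explore_frontier: active, feeds wire = (-1, -2)
L1 back_away: active, suppressor → wire = (-1, -2)
L2 return_home: idle → wire stays (-1, -2)
L3 follow_wall: idle → wire stays (-1, -2)
L4 escape: idle → wire stays (-1, -2)
L5 grasp: idle → wire stays (-1, -2)
actuator = (-1, -2)
last writer: layer 1 = back_away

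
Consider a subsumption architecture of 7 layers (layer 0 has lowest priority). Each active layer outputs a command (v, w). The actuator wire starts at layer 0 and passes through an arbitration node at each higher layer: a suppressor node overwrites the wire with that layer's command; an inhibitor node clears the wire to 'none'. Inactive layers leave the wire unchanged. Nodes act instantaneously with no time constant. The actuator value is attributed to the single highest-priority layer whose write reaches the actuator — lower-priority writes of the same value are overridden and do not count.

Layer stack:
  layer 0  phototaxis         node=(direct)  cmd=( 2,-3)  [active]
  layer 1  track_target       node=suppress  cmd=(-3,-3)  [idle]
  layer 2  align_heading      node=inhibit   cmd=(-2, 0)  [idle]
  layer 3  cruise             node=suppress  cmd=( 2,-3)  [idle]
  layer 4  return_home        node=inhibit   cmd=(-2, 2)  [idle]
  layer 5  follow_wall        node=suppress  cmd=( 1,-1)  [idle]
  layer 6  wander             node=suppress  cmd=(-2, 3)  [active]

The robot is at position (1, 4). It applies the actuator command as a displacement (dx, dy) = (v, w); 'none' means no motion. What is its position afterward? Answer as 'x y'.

L0 phototaxis: active, feeds wire = (2, -3)
L1 track_target: idle → wire stays (2, -3)
L2 align_heading: idle → wire stays (2, -3)
L3 cruise: idle → wire stays (2, -3)
L4 return_home: idle → wire stays (2, -3)
L5 follow_wall: idle → wire stays (2, -3)
L6 wander: active, suppressor → wire = (-2, 3)
actuator = (-2, 3)
position: (1, 4) + (-2, 3) = (-1, 7)

-1 7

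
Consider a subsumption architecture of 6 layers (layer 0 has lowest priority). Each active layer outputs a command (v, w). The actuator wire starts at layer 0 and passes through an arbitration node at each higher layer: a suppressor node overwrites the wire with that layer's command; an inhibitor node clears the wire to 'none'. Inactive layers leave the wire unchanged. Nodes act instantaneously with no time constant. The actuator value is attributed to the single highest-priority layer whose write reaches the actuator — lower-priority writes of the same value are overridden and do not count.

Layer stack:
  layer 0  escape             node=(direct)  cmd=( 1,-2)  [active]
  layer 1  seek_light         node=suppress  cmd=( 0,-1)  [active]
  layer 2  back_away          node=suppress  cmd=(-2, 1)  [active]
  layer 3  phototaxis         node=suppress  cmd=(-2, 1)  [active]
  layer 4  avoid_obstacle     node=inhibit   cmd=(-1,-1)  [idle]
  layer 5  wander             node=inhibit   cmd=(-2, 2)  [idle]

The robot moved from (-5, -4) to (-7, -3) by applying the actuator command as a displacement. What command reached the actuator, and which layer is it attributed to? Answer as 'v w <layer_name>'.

-2 1 phototaxis

displacement = (-7, -3) − (-5, -4) = (-2, 1)
L0 escape: active, feeds wire = (1, -2)
L1 seek_light: active, suppressor → wire = (0, -1)
L2 back_away: active, suppressor → wire = (-2, 1)
L3 phototaxis: active, suppressor → wire = (-2, 1)
L4 avoid_obstacle: idle → wire stays (-2, 1)
L5 wander: idle → wire stays (-2, 1)
actuator = (-2, 1) — from layer 3 (phototaxis)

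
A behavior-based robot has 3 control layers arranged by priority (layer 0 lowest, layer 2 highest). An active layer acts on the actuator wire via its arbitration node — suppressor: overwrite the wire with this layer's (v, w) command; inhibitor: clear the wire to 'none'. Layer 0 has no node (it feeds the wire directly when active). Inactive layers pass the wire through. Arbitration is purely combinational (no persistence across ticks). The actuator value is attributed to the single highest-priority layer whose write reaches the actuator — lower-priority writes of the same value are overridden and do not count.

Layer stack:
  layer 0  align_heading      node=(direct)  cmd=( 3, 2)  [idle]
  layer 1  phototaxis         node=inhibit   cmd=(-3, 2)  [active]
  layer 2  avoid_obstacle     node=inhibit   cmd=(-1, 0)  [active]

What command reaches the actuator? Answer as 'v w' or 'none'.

L0 align_heading: idle → wire = none
L1 phototaxis: active, inhibitor → wire = none
L2 avoid_obstacle: active, inhibitor → wire = none
actuator = none

none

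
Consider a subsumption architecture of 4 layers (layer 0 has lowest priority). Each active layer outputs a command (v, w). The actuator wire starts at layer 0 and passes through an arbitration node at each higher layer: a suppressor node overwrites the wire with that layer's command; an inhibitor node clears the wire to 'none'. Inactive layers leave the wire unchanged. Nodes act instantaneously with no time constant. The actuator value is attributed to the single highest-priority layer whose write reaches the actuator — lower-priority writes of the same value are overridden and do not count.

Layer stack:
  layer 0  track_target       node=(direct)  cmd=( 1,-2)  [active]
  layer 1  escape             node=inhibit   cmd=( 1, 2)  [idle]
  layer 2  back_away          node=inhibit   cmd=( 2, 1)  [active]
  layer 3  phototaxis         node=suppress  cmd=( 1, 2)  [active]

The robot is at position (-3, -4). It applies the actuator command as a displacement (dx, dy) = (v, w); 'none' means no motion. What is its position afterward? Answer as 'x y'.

[0] track_target on; wire := (1, -2)
[1] escape off; pass (1, -2)
[2] back_away on (inhibit); wire := none
[3] phototaxis on (suppress); wire := (1, 2)
output (1, 2)
position: (-3, -4) + (1, 2) = (-2, -2)

-2 -2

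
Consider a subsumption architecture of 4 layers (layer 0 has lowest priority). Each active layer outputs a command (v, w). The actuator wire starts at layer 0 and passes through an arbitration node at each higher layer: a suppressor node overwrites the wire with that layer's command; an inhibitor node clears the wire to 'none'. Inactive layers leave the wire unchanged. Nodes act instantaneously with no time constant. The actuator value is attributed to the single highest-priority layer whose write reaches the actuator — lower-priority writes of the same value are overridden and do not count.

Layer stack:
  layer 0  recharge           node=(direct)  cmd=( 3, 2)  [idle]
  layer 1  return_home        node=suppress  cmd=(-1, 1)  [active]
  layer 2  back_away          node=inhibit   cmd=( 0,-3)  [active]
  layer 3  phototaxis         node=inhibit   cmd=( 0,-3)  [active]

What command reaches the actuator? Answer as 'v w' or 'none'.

none

[0] recharge off; wire := none
[1] return_home on (suppress); wire := (-1, 1)
[2] back_away on (inhibit); wire := none
[3] phototaxis on (inhibit); wire := none
output none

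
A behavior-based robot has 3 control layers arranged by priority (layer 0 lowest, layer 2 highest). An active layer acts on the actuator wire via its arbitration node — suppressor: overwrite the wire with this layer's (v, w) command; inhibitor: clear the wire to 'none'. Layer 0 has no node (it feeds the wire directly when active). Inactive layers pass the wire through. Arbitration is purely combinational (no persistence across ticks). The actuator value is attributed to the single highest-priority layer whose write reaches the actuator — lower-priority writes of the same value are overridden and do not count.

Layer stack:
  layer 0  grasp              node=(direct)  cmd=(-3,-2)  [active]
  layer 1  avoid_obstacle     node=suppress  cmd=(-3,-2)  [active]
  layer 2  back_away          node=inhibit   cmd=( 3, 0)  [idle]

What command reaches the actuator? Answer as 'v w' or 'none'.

[0] grasp on; wire := (-3, -2)
[1] avoid_obstacle on (suppress); wire := (-3, -2)
[2] back_away off; pass (-3, -2)
output (-3, -2)

-3 -2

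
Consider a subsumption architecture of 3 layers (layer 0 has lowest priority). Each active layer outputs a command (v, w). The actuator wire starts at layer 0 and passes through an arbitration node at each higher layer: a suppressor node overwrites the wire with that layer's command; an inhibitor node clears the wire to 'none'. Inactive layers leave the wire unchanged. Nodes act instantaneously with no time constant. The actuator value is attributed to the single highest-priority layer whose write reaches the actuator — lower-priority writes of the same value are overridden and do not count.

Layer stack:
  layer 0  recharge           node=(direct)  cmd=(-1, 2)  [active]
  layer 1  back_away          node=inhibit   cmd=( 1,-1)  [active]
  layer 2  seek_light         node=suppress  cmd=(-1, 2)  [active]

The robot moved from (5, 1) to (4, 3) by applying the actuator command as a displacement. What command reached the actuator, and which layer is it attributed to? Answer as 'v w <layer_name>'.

-1 2 seek_light

displacement = (4, 3) − (5, 1) = (-1, 2)
[0] recharge on; wire := (-1, 2)
[1] back_away on (inhibit); wire := none
[2] seek_light on (suppress); wire := (-1, 2)
output (-1, 2) — from layer 2 (seek_light)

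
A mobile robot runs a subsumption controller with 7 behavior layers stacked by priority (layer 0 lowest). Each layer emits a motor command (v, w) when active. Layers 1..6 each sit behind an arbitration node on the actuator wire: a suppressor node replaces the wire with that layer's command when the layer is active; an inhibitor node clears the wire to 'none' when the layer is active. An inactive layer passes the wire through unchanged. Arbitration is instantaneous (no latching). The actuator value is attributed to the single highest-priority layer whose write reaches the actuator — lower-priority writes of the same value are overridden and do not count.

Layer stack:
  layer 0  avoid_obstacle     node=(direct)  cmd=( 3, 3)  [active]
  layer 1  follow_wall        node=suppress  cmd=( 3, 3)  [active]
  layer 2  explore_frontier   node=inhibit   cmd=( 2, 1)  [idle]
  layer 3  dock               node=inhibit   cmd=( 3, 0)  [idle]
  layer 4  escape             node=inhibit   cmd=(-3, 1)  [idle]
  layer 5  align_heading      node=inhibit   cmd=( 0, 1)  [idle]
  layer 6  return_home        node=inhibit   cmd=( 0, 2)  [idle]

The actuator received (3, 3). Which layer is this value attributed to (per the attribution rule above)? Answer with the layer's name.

[0] avoid_obstacle on; wire := (3, 3)
[1] follow_wall on (suppress); wire := (3, 3)
[2] explore_frontier off; pass (3, 3)
[3] dock off; pass (3, 3)
[4] escape off; pass (3, 3)
[5] align_heading off; pass (3, 3)
[6] return_home off; pass (3, 3)
output (3, 3)
last writer: layer 1 = follow_wall

follow_wall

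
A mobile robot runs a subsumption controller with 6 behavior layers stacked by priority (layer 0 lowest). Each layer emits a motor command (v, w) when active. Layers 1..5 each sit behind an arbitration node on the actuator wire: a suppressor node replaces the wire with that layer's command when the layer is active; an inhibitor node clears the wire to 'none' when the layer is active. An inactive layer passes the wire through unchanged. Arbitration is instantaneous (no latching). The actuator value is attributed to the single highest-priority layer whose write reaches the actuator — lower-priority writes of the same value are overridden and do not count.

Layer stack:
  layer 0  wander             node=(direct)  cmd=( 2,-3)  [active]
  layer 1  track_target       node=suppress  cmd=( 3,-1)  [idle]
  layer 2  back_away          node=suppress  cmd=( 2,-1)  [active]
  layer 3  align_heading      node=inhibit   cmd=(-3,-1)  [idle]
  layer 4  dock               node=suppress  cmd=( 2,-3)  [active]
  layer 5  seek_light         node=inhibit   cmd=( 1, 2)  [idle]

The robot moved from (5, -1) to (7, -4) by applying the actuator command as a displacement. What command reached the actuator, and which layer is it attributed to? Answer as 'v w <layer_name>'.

displacement = (7, -4) − (5, -1) = (2, -3)
layer 0 (wander) active — direct: (2, -3)
layer 1 (track_target) idle — unchanged: (2, -3)
layer 2 (back_away) active — suppresses: (2, -1)
layer 3 (align_heading) idle — unchanged: (2, -1)
layer 4 (dock) active — suppresses: (2, -3)
layer 5 (seek_light) idle — unchanged: (2, -3)
→ actuator (2, -3) — from layer 4 (dock)

2 -3 dock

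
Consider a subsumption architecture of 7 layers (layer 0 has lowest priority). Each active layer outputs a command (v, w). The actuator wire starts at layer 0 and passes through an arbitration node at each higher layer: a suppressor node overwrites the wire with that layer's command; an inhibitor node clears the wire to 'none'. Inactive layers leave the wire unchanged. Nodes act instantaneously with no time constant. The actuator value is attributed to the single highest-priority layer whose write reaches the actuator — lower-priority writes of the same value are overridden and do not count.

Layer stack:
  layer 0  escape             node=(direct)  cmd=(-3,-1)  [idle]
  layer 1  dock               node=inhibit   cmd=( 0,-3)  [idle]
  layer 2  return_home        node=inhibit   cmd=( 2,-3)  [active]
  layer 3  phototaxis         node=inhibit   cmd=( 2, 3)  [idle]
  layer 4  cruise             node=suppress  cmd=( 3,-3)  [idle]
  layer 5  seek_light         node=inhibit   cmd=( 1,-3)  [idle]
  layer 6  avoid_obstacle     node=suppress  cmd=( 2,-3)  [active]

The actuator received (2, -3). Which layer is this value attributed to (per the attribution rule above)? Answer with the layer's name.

avoid_obstacle

L0 escape: idle → wire = none
L1 dock: idle → wire stays none
L2 return_home: active, inhibitor → wire = none
L3 phototaxis: idle → wire stays none
L4 cruise: idle → wire stays none
L5 seek_light: idle → wire stays none
L6 avoid_obstacle: active, suppressor → wire = (2, -3)
actuator = (2, -3)
last writer: layer 6 = avoid_obstacle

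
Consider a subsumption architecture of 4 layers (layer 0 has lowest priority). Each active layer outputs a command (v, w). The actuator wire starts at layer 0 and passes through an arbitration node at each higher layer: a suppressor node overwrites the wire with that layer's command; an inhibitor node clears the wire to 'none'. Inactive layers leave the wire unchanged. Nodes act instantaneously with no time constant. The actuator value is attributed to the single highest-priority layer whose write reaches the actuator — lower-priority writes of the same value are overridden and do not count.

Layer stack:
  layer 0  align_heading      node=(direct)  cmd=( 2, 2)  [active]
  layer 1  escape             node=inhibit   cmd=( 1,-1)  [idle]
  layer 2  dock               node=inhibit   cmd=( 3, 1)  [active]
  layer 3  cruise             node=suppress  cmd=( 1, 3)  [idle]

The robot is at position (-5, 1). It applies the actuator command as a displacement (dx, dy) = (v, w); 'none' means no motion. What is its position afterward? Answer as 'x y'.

L0 align_heading: active, feeds wire = (2, 2)
L1 escape: idle → wire stays (2, 2)
L2 dock: active, inhibitor → wire = none
L3 cruise: idle → wire stays none
actuator = none
position: (-5, 1) + none = (-5, 1)

-5 1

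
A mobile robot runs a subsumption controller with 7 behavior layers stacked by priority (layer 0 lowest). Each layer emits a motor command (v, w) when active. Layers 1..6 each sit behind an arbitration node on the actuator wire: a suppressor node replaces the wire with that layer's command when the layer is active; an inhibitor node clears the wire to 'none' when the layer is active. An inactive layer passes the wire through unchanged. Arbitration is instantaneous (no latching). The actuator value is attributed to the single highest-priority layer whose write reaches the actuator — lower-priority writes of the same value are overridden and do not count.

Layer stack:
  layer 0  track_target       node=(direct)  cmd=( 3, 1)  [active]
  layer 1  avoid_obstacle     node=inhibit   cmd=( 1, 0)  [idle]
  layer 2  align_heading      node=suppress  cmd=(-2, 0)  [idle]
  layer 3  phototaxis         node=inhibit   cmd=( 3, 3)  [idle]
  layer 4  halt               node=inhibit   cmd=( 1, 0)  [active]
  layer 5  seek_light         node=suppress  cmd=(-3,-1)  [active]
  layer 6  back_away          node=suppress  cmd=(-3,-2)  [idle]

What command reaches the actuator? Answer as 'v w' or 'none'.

[0] track_target on; wire := (3, 1)
[1] avoid_obstacle off; pass (3, 1)
[2] align_heading off; pass (3, 1)
[3] phototaxis off; pass (3, 1)
[4] halt on (inhibit); wire := none
[5] seek_light on (suppress); wire := (-3, -1)
[6] back_away off; pass (-3, -1)
output (-3, -1)

-3 -1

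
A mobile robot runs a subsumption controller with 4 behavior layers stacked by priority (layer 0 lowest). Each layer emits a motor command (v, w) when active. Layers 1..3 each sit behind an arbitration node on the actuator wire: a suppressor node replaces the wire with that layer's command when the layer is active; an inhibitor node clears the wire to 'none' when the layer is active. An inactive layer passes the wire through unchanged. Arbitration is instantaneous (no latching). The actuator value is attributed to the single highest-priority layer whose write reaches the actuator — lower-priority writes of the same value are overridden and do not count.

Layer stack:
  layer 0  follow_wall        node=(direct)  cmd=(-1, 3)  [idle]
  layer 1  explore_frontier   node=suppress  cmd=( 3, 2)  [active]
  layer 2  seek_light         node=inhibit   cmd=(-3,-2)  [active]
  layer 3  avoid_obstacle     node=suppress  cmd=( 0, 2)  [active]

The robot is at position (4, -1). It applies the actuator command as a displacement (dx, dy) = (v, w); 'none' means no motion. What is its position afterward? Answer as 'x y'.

4 1

L0 follow_wall: idle → wire = none
L1 explore_frontier: active, suppressor → wire = (3, 2)
L2 seek_light: active, inhibitor → wire = none
L3 avoid_obstacle: active, suppressor → wire = (0, 2)
actuator = (0, 2)
position: (4, -1) + (0, 2) = (4, 1)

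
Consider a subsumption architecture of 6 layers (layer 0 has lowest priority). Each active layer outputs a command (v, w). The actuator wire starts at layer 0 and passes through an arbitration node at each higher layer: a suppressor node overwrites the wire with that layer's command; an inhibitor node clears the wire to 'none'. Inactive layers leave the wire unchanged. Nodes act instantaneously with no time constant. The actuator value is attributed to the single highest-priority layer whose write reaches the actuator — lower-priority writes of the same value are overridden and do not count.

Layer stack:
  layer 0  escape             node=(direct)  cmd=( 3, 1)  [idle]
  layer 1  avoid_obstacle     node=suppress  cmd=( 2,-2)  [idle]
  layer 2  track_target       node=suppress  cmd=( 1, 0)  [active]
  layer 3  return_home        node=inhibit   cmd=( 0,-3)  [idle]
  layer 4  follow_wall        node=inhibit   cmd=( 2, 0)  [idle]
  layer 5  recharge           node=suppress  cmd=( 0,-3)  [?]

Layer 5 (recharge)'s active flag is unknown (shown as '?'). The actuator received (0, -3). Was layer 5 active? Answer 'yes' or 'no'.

If layer 5 is active=yes:
  actuator would be (0, -3)
If layer 5 is active=no:
  actuator would be (1, 0)
Observed (0, -3), so layer 5 was active.

yes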